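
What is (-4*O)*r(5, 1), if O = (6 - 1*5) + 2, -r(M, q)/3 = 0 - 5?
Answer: -180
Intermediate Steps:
r(M, q) = 15 (r(M, q) = -3*(0 - 5) = -3*(-5) = 15)
O = 3 (O = (6 - 5) + 2 = 1 + 2 = 3)
(-4*O)*r(5, 1) = -4*3*15 = -12*15 = -180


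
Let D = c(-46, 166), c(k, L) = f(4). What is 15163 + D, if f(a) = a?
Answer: 15167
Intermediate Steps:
c(k, L) = 4
D = 4
15163 + D = 15163 + 4 = 15167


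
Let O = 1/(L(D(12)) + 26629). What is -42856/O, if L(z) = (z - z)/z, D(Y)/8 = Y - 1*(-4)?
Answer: -1141212424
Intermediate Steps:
D(Y) = 32 + 8*Y (D(Y) = 8*(Y - 1*(-4)) = 8*(Y + 4) = 8*(4 + Y) = 32 + 8*Y)
L(z) = 0 (L(z) = 0/z = 0)
O = 1/26629 (O = 1/(0 + 26629) = 1/26629 ≈ 3.7553e-5)
-42856/O = -42856/1/26629 = -42856*26629 = -1141212424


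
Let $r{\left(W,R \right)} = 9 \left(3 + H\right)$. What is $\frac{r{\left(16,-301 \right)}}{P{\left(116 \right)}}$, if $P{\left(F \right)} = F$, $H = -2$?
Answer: $\frac{9}{116} \approx 0.077586$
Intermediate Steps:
$r{\left(W,R \right)} = 9$ ($r{\left(W,R \right)} = 9 \left(3 - 2\right) = 9 \cdot 1 = 9$)
$\frac{r{\left(16,-301 \right)}}{P{\left(116 \right)}} = \frac{9}{116}$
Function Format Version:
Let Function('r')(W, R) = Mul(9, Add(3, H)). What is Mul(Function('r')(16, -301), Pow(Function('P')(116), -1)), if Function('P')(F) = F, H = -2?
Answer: Rational(9, 116) ≈ 0.077586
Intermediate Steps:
Function('r')(W, R) = 9 (Function('r')(W, R) = Mul(9, Add(3, -2)) = Mul(9, 1) = 9)
Mul(Function('r')(16, -301), Pow(Function('P')(116), -1)) = Mul(9, Pow(116, -1)) = Mul(9, Rational(1, 116)) = Rational(9, 116)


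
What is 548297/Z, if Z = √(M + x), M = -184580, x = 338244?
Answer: 548297/392 ≈ 1398.7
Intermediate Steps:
Z = 392 (Z = √(-184580 + 338244) = √153664 = 392)
548297/Z = 548297/392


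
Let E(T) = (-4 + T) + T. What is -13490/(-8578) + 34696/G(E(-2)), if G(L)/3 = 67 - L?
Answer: 150328769/965025 ≈ 155.78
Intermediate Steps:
E(T) = -4 + 2*T
G(L) = 201 - 3*L (G(L) = 3*(67 - L) = 201 - 3*L)
-13490/(-8578) + 34696/G(E(-2)) = -13490/(-8578) + 34696/(201 - 3*(-4 + 2*(-2))) = -13490*(-1/8578) + 34696/(201 - 3*(-4 - 4)) = 6745/4289 + 34696/(201 - 3*(-8)) = 6745/4289 + 34696/(201 + 24) = 6745/4289 + 34696/225 = 150328769/965025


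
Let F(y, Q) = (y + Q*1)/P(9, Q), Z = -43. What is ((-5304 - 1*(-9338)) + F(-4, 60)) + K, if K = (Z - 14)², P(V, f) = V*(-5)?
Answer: 327679/45 ≈ 7281.8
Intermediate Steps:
P(V, f) = -5*V
K = 3249 (K = (-43 - 14)² = (-57)² = 3249)
F(y, Q) = -Q/45 - y/45 (F(y, Q) = (y + Q*1)/((-5*9)) = (y + Q)/(-45) = (Q + y)*(-1/45) = -Q/45 - y/45)
((-5304 - 1*(-9338)) + F(-4, 60)) + K = ((-5304 - 1*(-9338)) + (-1/45*60 - 1/45*(-4))) + 3249 = ((-5304 + 9338) + (-4/3 + 4/45)) + 3249 = (4034 - 56/45) + 3249 = 181474/45 + 3249 = 327679/45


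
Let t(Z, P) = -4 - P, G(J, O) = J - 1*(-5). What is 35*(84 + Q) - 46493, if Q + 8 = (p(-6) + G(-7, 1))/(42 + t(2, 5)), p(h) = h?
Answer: -1446769/33 ≈ -43842.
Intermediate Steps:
G(J, O) = 5 + J (G(J, O) = J + 5 = 5 + J)
Q = -272/33 (Q = -8 + (-6 + (5 - 7))/(42 + (-4 - 1*5)) = -8 + (-6 - 2)/(42 + (-4 - 5)) = -8 - 8/(42 - 9) = -8 - 8/33 = -272/33 ≈ -8.2424)
35*(84 + Q) - 46493 = 35*(84 - 272/33) - 46493 = 35*(2500/33) - 46493 = 87500/33 - 46493 = -1446769/33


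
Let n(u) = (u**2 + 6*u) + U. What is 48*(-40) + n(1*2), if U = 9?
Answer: -1895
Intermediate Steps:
n(u) = 9 + u**2 + 6*u (n(u) = (u**2 + 6*u) + 9 = 9 + u**2 + 6*u)
48*(-40) + n(1*2) = 48*(-40) + (9 + (1*2)**2 + 6*(1*2)) = -1920 + (9 + 2**2 + 6*2) = -1920 + (9 + 4 + 12) = -1920 + 25 = -1895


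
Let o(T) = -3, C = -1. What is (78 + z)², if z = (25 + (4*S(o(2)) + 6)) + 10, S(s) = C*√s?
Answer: 14113 - 952*I*√3 ≈ 14113.0 - 1648.9*I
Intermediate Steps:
S(s) = -√s
z = 41 - 4*I*√3 (z = (25 + (4*(-√(-3)) + 6)) + 10 = (25 + (4*(-I*√3) + 6)) + 10 = (25 + (-4*I*√3 + 6)) + 10 = (25 + (6 - 4*I*√3)) + 10 = (31 - 4*I*√3) + 10 = 41 - 4*I*√3 ≈ 41.0 - 6.9282*I)
(78 + z)² = (78 + (41 - 4*I*√3))² = (119 - 4*I*√3)²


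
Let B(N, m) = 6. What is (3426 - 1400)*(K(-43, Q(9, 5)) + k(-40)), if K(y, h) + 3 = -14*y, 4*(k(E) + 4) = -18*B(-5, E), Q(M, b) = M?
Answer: 1150768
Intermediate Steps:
k(E) = -31 (k(E) = -4 + (-18*6)/4 = -4 + (¼)*(-108) = -4 - 27 = -31)
K(y, h) = -3 - 14*y
(3426 - 1400)*(K(-43, Q(9, 5)) + k(-40)) = (3426 - 1400)*((-3 - 14*(-43)) - 31) = 2026*((-3 + 602) - 31) = 2026*(599 - 31) = 2026*568 = 1150768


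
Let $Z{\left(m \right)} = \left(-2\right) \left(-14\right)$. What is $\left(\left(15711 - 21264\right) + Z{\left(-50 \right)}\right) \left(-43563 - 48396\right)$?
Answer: $508073475$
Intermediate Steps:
$Z{\left(m \right)} = 28$
$\left(\left(15711 - 21264\right) + Z{\left(-50 \right)}\right) \left(-43563 - 48396\right) = \left(\left(15711 - 21264\right) + 28\right) \left(-43563 - 48396\right) = \left(\left(15711 - 21264\right) + 28\right) \left(-91959\right) = \left(-5553 + 28\right) \left(-91959\right) = \left(-5525\right) \left(-91959\right) = 508073475$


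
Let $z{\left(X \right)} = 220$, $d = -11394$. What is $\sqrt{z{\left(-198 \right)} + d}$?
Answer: $i \sqrt{11174} \approx 105.71 i$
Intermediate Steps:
$\sqrt{z{\left(-198 \right)} + d} = \sqrt{220 - 11394} = \sqrt{-11174} = i \sqrt{11174}$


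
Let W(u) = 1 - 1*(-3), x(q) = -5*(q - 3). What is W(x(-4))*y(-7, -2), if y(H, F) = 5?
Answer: 20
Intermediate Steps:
x(q) = 15 - 5*q (x(q) = -5*(-3 + q) = 15 - 5*q)
W(u) = 4 (W(u) = 1 + 3 = 4)
W(x(-4))*y(-7, -2) = 4*5 = 20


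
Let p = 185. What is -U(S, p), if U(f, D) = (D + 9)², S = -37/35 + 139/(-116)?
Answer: -37636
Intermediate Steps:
S = -9157/4060 (S = -37*1/35 + 139*(-1/116) = -37/35 - 139/116 = -9157/4060 ≈ -2.2554)
U(f, D) = (9 + D)²
-U(S, p) = -(9 + 185)² = -1*194² = -1*37636 = -37636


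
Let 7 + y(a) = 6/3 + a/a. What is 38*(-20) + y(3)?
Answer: -764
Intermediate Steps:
y(a) = -4 (y(a) = -7 + (6/3 + a/a) = -7 + (6*(⅓) + 1) = -7 + (2 + 1) = -7 + 3 = -4)
38*(-20) + y(3) = 38*(-20) - 4 = -760 - 4 = -764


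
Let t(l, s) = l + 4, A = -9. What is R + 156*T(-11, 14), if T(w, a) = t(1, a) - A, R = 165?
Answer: 2349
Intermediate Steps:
t(l, s) = 4 + l
T(w, a) = 14 (T(w, a) = (4 + 1) - 1*(-9) = 5 + 9 = 14)
R + 156*T(-11, 14) = 165 + 156*14 = 165 + 2184 = 2349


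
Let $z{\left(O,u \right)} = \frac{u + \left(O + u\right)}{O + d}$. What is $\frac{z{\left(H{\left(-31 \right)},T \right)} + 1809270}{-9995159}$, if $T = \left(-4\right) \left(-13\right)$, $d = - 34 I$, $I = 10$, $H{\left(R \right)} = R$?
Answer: $- \frac{671239097}{3708203989} \approx -0.18101$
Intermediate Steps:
$d = -340$ ($d = \left(-34\right) 10 = -340$)
$T = 52$
$z{\left(O,u \right)} = \frac{O + 2 u}{-340 + O}$ ($z{\left(O,u \right)} = \frac{u + \left(O + u\right)}{O - 340} = \frac{O + 2 u}{-340 + O}$)
$\frac{z{\left(H{\left(-31 \right)},T \right)} + 1809270}{-9995159} = \frac{\frac{-31 + 2 \cdot 52}{-340 - 31} + 1809270}{-9995159} = \left(\frac{-31 + 104}{-371} + 1809270\right) \left(- \frac{1}{9995159}\right) = \left(\left(- \frac{1}{371}\right) 73 + 1809270\right) \left(- \frac{1}{9995159}\right) = \left(- \frac{73}{371} + 1809270\right) \left(- \frac{1}{9995159}\right) = \frac{671239097}{371} \left(- \frac{1}{9995159}\right) = - \frac{671239097}{3708203989}$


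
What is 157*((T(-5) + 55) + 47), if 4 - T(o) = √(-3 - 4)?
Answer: 16642 - 157*I*√7 ≈ 16642.0 - 415.38*I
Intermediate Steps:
T(o) = 4 - I*√7 (T(o) = 4 - √(-3 - 4) = 4 - √(-7) = 4 - I*√7)
157*((T(-5) + 55) + 47) = 157*(((4 - I*√7) + 55) + 47) = 157*((59 - I*√7) + 47) = 157*(106 - I*√7) = 16642 - 157*I*√7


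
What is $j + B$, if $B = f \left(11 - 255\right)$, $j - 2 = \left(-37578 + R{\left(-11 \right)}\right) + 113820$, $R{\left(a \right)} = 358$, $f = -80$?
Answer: $96122$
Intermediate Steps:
$j = 76602$ ($j = 2 + \left(\left(-37578 + 358\right) + 113820\right) = 2 + \left(-37220 + 113820\right) = 2 + 76600 = 76602$)
$B = 19520$ ($B = - 80 \left(11 - 255\right) = \left(-80\right) \left(-244\right) = 19520$)
$j + B = 76602 + 19520 = 96122$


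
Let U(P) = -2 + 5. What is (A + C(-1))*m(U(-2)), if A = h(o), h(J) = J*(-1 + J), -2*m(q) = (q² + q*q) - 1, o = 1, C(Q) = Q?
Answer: 17/2 ≈ 8.5000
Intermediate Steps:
U(P) = 3
m(q) = ½ - q² (m(q) = -((q² + q*q) - 1)/2 = -((q² + q²) - 1)/2 = -(2*q² - 1)/2 = -(-1 + 2*q²)/2 = ½ - q²)
A = 0 (A = 1*(-1 + 1) = 1*0 = 0)
(A + C(-1))*m(U(-2)) = (0 - 1)*(½ - 1*3²) = -(½ - 1*9) = -(½ - 9) = -1*(-17/2) = 17/2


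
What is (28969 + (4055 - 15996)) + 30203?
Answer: 47231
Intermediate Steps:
(28969 + (4055 - 15996)) + 30203 = (28969 - 11941) + 30203 = 17028 + 30203 = 47231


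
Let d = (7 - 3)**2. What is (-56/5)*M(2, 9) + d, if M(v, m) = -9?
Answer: 584/5 ≈ 116.80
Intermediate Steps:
d = 16 (d = 4**2 = 16)
(-56/5)*M(2, 9) + d = -56/5*(-9) + 16 = 504/5 + 16 = 584/5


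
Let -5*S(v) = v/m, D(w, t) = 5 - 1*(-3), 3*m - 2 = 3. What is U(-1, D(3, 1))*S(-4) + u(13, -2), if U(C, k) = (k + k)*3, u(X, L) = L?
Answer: 526/25 ≈ 21.040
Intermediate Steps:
m = 5/3 (m = ⅔ + (⅓)*3 = ⅔ + 1 = 5/3 ≈ 1.6667)
D(w, t) = 8 (D(w, t) = 5 + 3 = 8)
U(C, k) = 6*k (U(C, k) = (2*k)*3 = 6*k)
S(v) = -3*v/25 (S(v) = -v/(5*5/3) = -v*3/(5*5) = -3*v/25)
U(-1, D(3, 1))*S(-4) + u(13, -2) = (6*8)*(-3/25*(-4)) - 2 = 48*(12/25) - 2 = 576/25 - 2 = 526/25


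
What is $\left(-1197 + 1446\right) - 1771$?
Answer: $-1522$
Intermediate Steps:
$\left(-1197 + 1446\right) - 1771 = 249 - 1771 = -1522$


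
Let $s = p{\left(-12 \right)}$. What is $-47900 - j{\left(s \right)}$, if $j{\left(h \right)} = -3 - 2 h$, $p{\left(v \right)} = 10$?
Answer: $-47877$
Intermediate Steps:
$s = 10$
$-47900 - j{\left(s \right)} = -47900 - \left(-3 - 20\right) = -47900 - -23 = -47900 + 23 = -47877$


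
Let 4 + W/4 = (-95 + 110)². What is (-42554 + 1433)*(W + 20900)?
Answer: -895779864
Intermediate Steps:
W = 884 (W = -16 + 4*(-95 + 110)² = -16 + 4*15² = -16 + 4*225 = -16 + 900 = 884)
(-42554 + 1433)*(W + 20900) = (-42554 + 1433)*(884 + 20900) = -41121*21784 = -895779864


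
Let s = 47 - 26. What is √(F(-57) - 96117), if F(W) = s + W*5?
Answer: 3*I*√10709 ≈ 310.45*I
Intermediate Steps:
s = 21
F(W) = 21 + 5*W (F(W) = 21 + W*5 = 21 + 5*W)
√(F(-57) - 96117) = √((21 + 5*(-57)) - 96117) = √((21 - 285) - 96117) = √(-264 - 96117) = √(-96381) = 3*I*√10709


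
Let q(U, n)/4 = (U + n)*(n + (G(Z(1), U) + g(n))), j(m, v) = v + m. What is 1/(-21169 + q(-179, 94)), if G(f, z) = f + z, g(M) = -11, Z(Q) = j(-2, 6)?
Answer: 1/10111 ≈ 9.8902e-5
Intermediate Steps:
j(m, v) = m + v
Z(Q) = 4 (Z(Q) = -2 + 6 = 4)
q(U, n) = 4*(U + n)*(-7 + U + n) (q(U, n) = 4*((U + n)*(n + ((4 + U) - 11))) = 4*((U + n)*(n + (-7 + U))) = 4*((U + n)*(-7 + U + n)) = 4*(U + n)*(-7 + U + n))
1/(-21169 + q(-179, 94)) = 1/(-21169 + (-28*(-179) - 28*94 + 4*(-179)**2 + 4*94**2 + 8*(-179)*94)) = 1/(-21169 + (5012 - 2632 + 4*32041 + 4*8836 - 134608)) = 1/(-21169 + (5012 - 2632 + 128164 + 35344 - 134608)) = 1/(-21169 + 31280) = 1/10111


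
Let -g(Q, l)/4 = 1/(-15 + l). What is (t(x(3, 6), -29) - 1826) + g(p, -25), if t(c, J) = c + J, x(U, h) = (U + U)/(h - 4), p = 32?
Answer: -18519/10 ≈ -1851.9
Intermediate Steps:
g(Q, l) = -4/(-15 + l)
x(U, h) = 2*U/(-4 + h) (x(U, h) = (2*U)/(-4 + h) = 2*U/(-4 + h))
t(c, J) = J + c
(t(x(3, 6), -29) - 1826) + g(p, -25) = ((-29 + 2*3/(-4 + 6)) - 1826) - 4/(-15 - 25) = ((-29 + 2*3/2) - 1826) - 4/(-40) = ((-29 + 2*3*(1/2)) - 1826) - 4*(-1/40) = ((-29 + 3) - 1826) + 1/10 = (-26 - 1826) + 1/10 = -1852 + 1/10 = -18519/10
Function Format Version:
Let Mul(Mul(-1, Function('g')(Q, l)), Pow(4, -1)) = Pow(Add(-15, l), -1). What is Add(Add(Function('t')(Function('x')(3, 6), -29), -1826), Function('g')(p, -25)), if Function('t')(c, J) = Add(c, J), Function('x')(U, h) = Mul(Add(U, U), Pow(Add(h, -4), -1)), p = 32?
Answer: Rational(-18519, 10) ≈ -1851.9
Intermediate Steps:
Function('g')(Q, l) = Mul(-4, Pow(Add(-15, l), -1))
Function('x')(U, h) = Mul(2, U, Pow(Add(-4, h), -1)) (Function('x')(U, h) = Mul(Mul(2, U), Pow(Add(-4, h), -1)) = Mul(2, U, Pow(Add(-4, h), -1)))
Function('t')(c, J) = Add(J, c)
Add(Add(Function('t')(Function('x')(3, 6), -29), -1826), Function('g')(p, -25)) = Add(Add(Add(-29, Mul(2, 3, Pow(Add(-4, 6), -1))), -1826), Mul(-4, Pow(Add(-15, -25), -1))) = Add(Add(Add(-29, Mul(2, 3, Pow(2, -1))), -1826), Mul(-4, Pow(-40, -1))) = Add(Add(Add(-29, Mul(2, 3, Rational(1, 2))), -1826), Mul(-4, Rational(-1, 40))) = Add(Add(Add(-29, 3), -1826), Rational(1, 10)) = Add(Add(-26, -1826), Rational(1, 10)) = Add(-1852, Rational(1, 10)) = Rational(-18519, 10)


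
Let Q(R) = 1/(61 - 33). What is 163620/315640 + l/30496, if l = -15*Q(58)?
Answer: 3492710499/6738030208 ≈ 0.51836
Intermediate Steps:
Q(R) = 1/28
l = -15/28 (l = -15*1/28 = -15/28 ≈ -0.53571)
163620/315640 + l/30496 = 163620/315640 - 15/28/30496 = 163620*(1/315640) - 15/28*1/30496 = 8181/15782 - 15/853888 = 3492710499/6738030208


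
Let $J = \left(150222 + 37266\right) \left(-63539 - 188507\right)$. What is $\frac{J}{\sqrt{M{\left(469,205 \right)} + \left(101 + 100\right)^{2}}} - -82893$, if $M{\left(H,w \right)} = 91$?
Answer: $82893 - \frac{23627800224 \sqrt{10123}}{10123} \approx -2.3476 \cdot 10^{8}$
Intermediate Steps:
$J = -47255600448$ ($J = 187488 \left(-252046\right) = -47255600448$)
$\frac{J}{\sqrt{M{\left(469,205 \right)} + \left(101 + 100\right)^{2}}} - -82893 = - \frac{47255600448}{\sqrt{91 + \left(101 + 100\right)^{2}}} - -82893 = - \frac{47255600448}{\sqrt{91 + 201^{2}}} + 82893 = - \frac{47255600448}{\sqrt{91 + 40401}} + 82893 = - \frac{47255600448}{\sqrt{40492}} + 82893 = - \frac{47255600448}{2 \sqrt{10123}} + 82893 = - 47255600448 \frac{\sqrt{10123}}{20246} + 82893 = - \frac{23627800224 \sqrt{10123}}{10123} + 82893 = 82893 - \frac{23627800224 \sqrt{10123}}{10123}$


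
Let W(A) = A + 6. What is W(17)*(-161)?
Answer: -3703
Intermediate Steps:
W(A) = 6 + A
W(17)*(-161) = (6 + 17)*(-161) = 23*(-161) = -3703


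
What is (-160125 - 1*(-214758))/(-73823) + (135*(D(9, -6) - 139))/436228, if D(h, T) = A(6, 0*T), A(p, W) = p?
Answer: -25157936289/32203659644 ≈ -0.78121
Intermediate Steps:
D(h, T) = 6
(-160125 - 1*(-214758))/(-73823) + (135*(D(9, -6) - 139))/436228 = (-160125 - 1*(-214758))/(-73823) + (135*(6 - 139))/436228 = (-160125 + 214758)*(-1/73823) + (135*(-133))*(1/436228) = 54633*(-1/73823) - 17955*1/436228 = -54633/73823 - 17955/436228 = -25157936289/32203659644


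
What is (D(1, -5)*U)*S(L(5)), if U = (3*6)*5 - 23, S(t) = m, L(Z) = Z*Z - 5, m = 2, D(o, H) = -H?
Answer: 670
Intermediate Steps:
L(Z) = -5 + Z² (L(Z) = Z² - 5 = -5 + Z²)
S(t) = 2
U = 67 (U = 18*5 - 23 = 90 - 23 = 67)
(D(1, -5)*U)*S(L(5)) = (-1*(-5)*67)*2 = (5*67)*2 = 335*2 = 670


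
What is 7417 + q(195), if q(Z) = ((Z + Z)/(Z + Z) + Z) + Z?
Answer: 7808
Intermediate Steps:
q(Z) = 1 + 2*Z (q(Z) = ((2*Z)/((2*Z)) + Z) + Z = ((2*Z)*(1/(2*Z)) + Z) + Z = (1 + Z) + Z = 1 + 2*Z)
7417 + q(195) = 7417 + (1 + 2*195) = 7417 + (1 + 390) = 7417 + 391 = 7808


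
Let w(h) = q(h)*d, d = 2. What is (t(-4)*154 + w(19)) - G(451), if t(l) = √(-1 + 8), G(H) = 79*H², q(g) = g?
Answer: -16068641 + 154*√7 ≈ -1.6068e+7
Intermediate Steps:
t(l) = √7
w(h) = 2*h (w(h) = h*2 = 2*h)
(t(-4)*154 + w(19)) - G(451) = (√7*154 + 2*19) - 79*451² = (154*√7 + 38) - 79*203401 = (38 + 154*√7) - 1*16068679 = (38 + 154*√7) - 16068679 = -16068641 + 154*√7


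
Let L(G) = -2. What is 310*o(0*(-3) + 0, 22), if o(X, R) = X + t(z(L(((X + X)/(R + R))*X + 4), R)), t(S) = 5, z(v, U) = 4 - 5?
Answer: 1550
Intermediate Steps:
z(v, U) = -1
o(X, R) = 5 + X (o(X, R) = X + 5 = 5 + X)
310*o(0*(-3) + 0, 22) = 310*(5 + (0*(-3) + 0)) = 310*(5 + (0 + 0)) = 310*(5 + 0) = 310*5 = 1550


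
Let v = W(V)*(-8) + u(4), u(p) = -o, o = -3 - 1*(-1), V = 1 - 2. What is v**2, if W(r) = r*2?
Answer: 324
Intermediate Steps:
V = -1
o = -2 (o = -3 + 1 = -2)
W(r) = 2*r
u(p) = 2 (u(p) = -1*(-2) = 2)
v = 18 (v = (2*(-1))*(-8) + 2 = -2*(-8) + 2 = 16 + 2 = 18)
v**2 = 18**2 = 324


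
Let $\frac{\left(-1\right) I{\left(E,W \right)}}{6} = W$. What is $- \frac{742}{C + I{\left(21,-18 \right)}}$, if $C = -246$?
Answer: $\frac{371}{69} \approx 5.3768$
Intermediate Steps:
$I{\left(E,W \right)} = - 6 W$
$- \frac{742}{C + I{\left(21,-18 \right)}} = - \frac{742}{-246 - -108} = - \frac{742}{-246 + 108} = - \frac{742}{-138} = \left(-742\right) \left(- \frac{1}{138}\right) = \frac{371}{69}$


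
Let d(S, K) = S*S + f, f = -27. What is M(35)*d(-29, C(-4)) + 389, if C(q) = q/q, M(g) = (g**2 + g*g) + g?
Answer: 2023179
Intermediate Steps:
M(g) = g + 2*g**2 (M(g) = (g**2 + g**2) + g = 2*g**2 + g = g + 2*g**2)
C(q) = 1
d(S, K) = -27 + S**2 (d(S, K) = S*S - 27 = S**2 - 27 = -27 + S**2)
M(35)*d(-29, C(-4)) + 389 = (35*(1 + 2*35))*(-27 + (-29)**2) + 389 = (35*(1 + 70))*(-27 + 841) + 389 = (35*71)*814 + 389 = 2485*814 + 389 = 2022790 + 389 = 2023179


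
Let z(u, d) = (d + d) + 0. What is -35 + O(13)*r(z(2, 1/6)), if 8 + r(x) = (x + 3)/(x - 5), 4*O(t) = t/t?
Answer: -1041/28 ≈ -37.179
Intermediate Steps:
O(t) = ¼ (O(t) = (t/t)/4 = (¼)*1 = ¼)
z(u, d) = 2*d (z(u, d) = 2*d + 0 = 2*d)
r(x) = -8 + (3 + x)/(-5 + x) (r(x) = -8 + (x + 3)/(x - 5) = -8 + (3 + x)/(-5 + x))
-35 + O(13)*r(z(2, 1/6)) = -35 + ((43 - 14/6)/(-5 + 2/6))/4 = -35 + ((43 - 14/6)/(-5 + 2*(⅙)))/4 = -35 + ((43 - 7*⅓)/(-5 + ⅓))/4 = -35 + ((43 - 7/3)/(-14/3))/4 = -35 + (-3/14*122/3)/4 = -35 + (¼)*(-61/7) = -35 - 61/28 = -1041/28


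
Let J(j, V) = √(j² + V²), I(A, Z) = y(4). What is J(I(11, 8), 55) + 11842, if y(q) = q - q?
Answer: 11897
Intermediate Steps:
y(q) = 0
I(A, Z) = 0
J(j, V) = √(V² + j²)
J(I(11, 8), 55) + 11842 = √(55² + 0²) + 11842 = √(3025 + 0) + 11842 = √3025 + 11842 = 55 + 11842 = 11897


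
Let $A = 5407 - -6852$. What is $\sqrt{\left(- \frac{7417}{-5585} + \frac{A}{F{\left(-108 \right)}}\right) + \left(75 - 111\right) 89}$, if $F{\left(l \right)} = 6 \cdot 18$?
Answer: $\frac{i \sqrt{31219946186595}}{100530} \approx 55.58 i$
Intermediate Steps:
$A = 12259$ ($A = 5407 + 6852 = 12259$)
$F{\left(l \right)} = 108$
$\sqrt{\left(- \frac{7417}{-5585} + \frac{A}{F{\left(-108 \right)}}\right) + \left(75 - 111\right) 89} = \sqrt{\left(- \frac{7417}{-5585} + \frac{12259}{108}\right) + \left(75 - 111\right) 89} = \sqrt{\left(\left(-7417\right) \left(- \frac{1}{5585}\right) + 12259 \cdot \frac{1}{108}\right) - 3204} = \sqrt{\left(\frac{7417}{5585} + \frac{12259}{108}\right) - 3204} = \sqrt{\frac{69267551}{603180} - 3204} = \sqrt{- \frac{1863321169}{603180}} = \frac{i \sqrt{31219946186595}}{100530}$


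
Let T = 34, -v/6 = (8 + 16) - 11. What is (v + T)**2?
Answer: 1936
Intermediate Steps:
v = -78 (v = -6*((8 + 16) - 11) = -6*(24 - 11) = -6*13 = -78)
(v + T)**2 = (-78 + 34)**2 = (-44)**2 = 1936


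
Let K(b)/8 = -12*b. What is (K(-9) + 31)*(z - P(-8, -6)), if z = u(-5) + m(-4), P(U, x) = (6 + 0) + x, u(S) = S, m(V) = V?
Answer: -8055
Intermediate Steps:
K(b) = -96*b (K(b) = 8*(-12*b) = -96*b)
P(U, x) = 6 + x
z = -9 (z = -5 - 4 = -9)
(K(-9) + 31)*(z - P(-8, -6)) = (-96*(-9) + 31)*(-9 - (6 - 6)) = (864 + 31)*(-9 - 1*0) = 895*(-9 + 0) = 895*(-9) = -8055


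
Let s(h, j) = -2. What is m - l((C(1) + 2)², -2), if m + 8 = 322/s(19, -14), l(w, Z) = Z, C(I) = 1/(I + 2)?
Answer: -167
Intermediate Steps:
C(I) = 1/(2 + I)
m = -169 (m = -8 + 322/(-2) = -8 + 322*(-½) = -8 - 161 = -169)
m - l((C(1) + 2)², -2) = -169 - 1*(-2) = -169 + 2 = -167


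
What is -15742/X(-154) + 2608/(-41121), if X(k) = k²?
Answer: -354589055/487612818 ≈ -0.72719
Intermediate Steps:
-15742/X(-154) + 2608/(-41121) = -15742/((-154)²) + 2608/(-41121) = -15742/23716 + 2608*(-1/41121) = -15742*1/23716 - 2608/41121 = -7871/11858 - 2608/41121 = -354589055/487612818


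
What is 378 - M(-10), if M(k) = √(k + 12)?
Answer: 378 - √2 ≈ 376.59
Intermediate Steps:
M(k) = √(12 + k)
378 - M(-10) = 378 - √(12 - 10) = 378 - √2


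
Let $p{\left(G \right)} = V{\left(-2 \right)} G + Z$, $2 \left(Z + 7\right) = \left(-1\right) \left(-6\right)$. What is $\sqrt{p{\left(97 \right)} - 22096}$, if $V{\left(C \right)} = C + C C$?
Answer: $3 i \sqrt{2434} \approx 148.01 i$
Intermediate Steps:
$Z = -4$ ($Z = -7 + \frac{\left(-1\right) \left(-6\right)}{2} = -7 + \frac{1}{2} \cdot 6 = -7 + 3 = -4$)
$V{\left(C \right)} = C + C^{2}$
$p{\left(G \right)} = -4 + 2 G$ ($p{\left(G \right)} = - 2 \left(1 - 2\right) G - 4 = \left(-2\right) \left(-1\right) G - 4 = 2 G - 4 = -4 + 2 G$)
$\sqrt{p{\left(97 \right)} - 22096} = \sqrt{\left(-4 + 2 \cdot 97\right) - 22096} = \sqrt{\left(-4 + 194\right) - 22096} = \sqrt{190 - 22096} = \sqrt{-21906} = 3 i \sqrt{2434}$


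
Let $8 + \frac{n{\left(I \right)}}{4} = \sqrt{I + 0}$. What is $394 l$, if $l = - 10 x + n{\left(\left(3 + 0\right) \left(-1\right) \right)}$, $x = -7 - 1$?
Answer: $18912 + 1576 i \sqrt{3} \approx 18912.0 + 2729.7 i$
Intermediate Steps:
$x = -8$ ($x = -7 - 1 = -8$)
$n{\left(I \right)} = -32 + 4 \sqrt{I}$ ($n{\left(I \right)} = -32 + 4 \sqrt{I + 0} = -32 + 4 \sqrt{I}$)
$l = 48 + 4 i \sqrt{3}$ ($l = \left(-10\right) \left(-8\right) - \left(32 - 4 \sqrt{\left(3 + 0\right) \left(-1\right)}\right) = 80 - \left(32 - 4 \sqrt{3 \left(-1\right)}\right) = 80 - \left(32 - 4 \sqrt{-3}\right) = 80 - \left(32 - 4 i \sqrt{3}\right) = 48 + 4 i \sqrt{3} \approx 48.0 + 6.9282 i$)
$394 l = 394 \left(48 + 4 i \sqrt{3}\right) = 18912 + 1576 i \sqrt{3}$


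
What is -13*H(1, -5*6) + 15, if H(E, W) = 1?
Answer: 2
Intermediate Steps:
-13*H(1, -5*6) + 15 = -13*1 + 15 = -13 + 15 = 2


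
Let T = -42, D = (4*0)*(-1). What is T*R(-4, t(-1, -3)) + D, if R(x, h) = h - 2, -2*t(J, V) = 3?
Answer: 147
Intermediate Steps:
D = 0 (D = 0*(-1) = 0)
t(J, V) = -3/2 (t(J, V) = -1/2*3 = -3/2)
R(x, h) = -2 + h
T*R(-4, t(-1, -3)) + D = -42*(-2 - 3/2) + 0 = -42*(-7/2) + 0 = 147 + 0 = 147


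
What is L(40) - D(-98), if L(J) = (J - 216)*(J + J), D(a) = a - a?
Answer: -14080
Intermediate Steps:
D(a) = 0
L(J) = 2*J*(-216 + J) (L(J) = (-216 + J)*(2*J) = 2*J*(-216 + J))
L(40) - D(-98) = 2*40*(-216 + 40) - 1*0 = 2*40*(-176) + 0 = -14080 + 0 = -14080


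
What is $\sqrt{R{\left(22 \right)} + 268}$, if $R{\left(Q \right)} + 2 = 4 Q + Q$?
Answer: $2 \sqrt{94} \approx 19.391$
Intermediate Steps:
$R{\left(Q \right)} = -2 + 5 Q$ ($R{\left(Q \right)} = -2 + \left(4 Q + Q\right) = -2 + 5 Q$)
$\sqrt{R{\left(22 \right)} + 268} = \sqrt{\left(-2 + 5 \cdot 22\right) + 268} = \sqrt{\left(-2 + 110\right) + 268} = \sqrt{108 + 268} = \sqrt{376} = 2 \sqrt{94}$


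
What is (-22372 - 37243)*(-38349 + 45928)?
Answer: -451822085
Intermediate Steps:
(-22372 - 37243)*(-38349 + 45928) = -59615*7579 = -451822085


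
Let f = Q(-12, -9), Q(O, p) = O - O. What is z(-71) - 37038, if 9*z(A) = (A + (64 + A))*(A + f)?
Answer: -109268/3 ≈ -36423.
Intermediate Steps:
Q(O, p) = 0
f = 0
z(A) = A*(64 + 2*A)/9 (z(A) = ((A + (64 + A))*(A + 0))/9 = ((64 + 2*A)*A)/9 = (A*(64 + 2*A))/9 = A*(64 + 2*A)/9)
z(-71) - 37038 = (2/9)*(-71)*(32 - 71) - 37038 = (2/9)*(-71)*(-39) - 37038 = 1846/3 - 37038 = -109268/3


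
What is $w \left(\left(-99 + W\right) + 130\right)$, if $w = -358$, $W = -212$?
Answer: $64798$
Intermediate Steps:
$w \left(\left(-99 + W\right) + 130\right) = - 358 \left(\left(-99 - 212\right) + 130\right) = - 358 \left(-311 + 130\right) = \left(-358\right) \left(-181\right) = 64798$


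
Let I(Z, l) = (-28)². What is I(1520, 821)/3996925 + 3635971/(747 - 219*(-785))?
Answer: 14532838756183/690117064350 ≈ 21.059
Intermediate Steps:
I(Z, l) = 784
I(1520, 821)/3996925 + 3635971/(747 - 219*(-785)) = 784/3996925 + 3635971/(747 - 219*(-785)) = 784*(1/3996925) + 3635971/(747 + 171915) = 784/3996925 + 3635971/172662 = 14532838756183/690117064350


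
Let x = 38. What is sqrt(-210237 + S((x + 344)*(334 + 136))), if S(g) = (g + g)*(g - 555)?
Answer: sqrt(64269723563) ≈ 2.5351e+5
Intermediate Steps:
S(g) = 2*g*(-555 + g) (S(g) = (2*g)*(-555 + g) = 2*g*(-555 + g))
sqrt(-210237 + S((x + 344)*(334 + 136))) = sqrt(-210237 + 2*((38 + 344)*(334 + 136))*(-555 + (38 + 344)*(334 + 136))) = sqrt(-210237 + 2*(382*470)*(-555 + 382*470)) = sqrt(-210237 + 2*179540*(-555 + 179540)) = sqrt(-210237 + 2*179540*178985) = sqrt(-210237 + 64269933800) = sqrt(64269723563)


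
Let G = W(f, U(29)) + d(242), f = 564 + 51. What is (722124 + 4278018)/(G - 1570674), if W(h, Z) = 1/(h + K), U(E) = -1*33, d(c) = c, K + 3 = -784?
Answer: -860024424/270114305 ≈ -3.1839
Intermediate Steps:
K = -787 (K = -3 - 784 = -787)
f = 615
U(E) = -33
W(h, Z) = 1/(-787 + h) (W(h, Z) = 1/(h - 787) = 1/(-787 + h))
G = 41623/172 (G = 1/(-787 + 615) + 242 = 1/(-172) + 242 = -1/172 + 242 = 41623/172 ≈ 241.99)
(722124 + 4278018)/(G - 1570674) = (722124 + 4278018)/(41623/172 - 1570674) = 5000142/(-270114305/172) = 5000142*(-172/270114305) = -860024424/270114305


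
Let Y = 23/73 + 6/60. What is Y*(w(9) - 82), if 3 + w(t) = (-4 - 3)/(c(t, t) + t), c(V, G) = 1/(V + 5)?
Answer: -3300579/92710 ≈ -35.601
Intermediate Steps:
c(V, G) = 1/(5 + V)
Y = 303/730 (Y = 23*(1/73) + 6*(1/60) = 23/73 + 1/10 = 303/730 ≈ 0.41507)
w(t) = -3 - 7/(t + 1/(5 + t)) (w(t) = -3 + (-4 - 3)/(1/(5 + t) + t) = -3 - 7/(t + 1/(5 + t)))
Y*(w(9) - 82) = 303*((-3 - (5 + 9)*(7 + 3*9))/(1 + 9*(5 + 9)) - 82)/730 = 303*((-3 - 1*14*(7 + 27))/(1 + 9*14) - 82)/730 = 303*((-3 - 1*14*34)/(1 + 126) - 82)/730 = 303*((-3 - 476)/127 - 82)/730 = 303*((1/127)*(-479) - 82)/730 = 303*(-479/127 - 82)/730 = (303/730)*(-10893/127) = -3300579/92710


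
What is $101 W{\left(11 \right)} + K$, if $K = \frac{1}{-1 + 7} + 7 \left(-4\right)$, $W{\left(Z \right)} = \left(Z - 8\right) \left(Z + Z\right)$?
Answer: $\frac{39829}{6} \approx 6638.2$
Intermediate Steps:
$W{\left(Z \right)} = 2 Z \left(-8 + Z\right)$ ($W{\left(Z \right)} = \left(-8 + Z\right) 2 Z = 2 Z \left(-8 + Z\right)$)
$K = - \frac{167}{6}$ ($K = \frac{1}{6} - 28 = - \frac{167}{6} \approx -27.833$)
$101 W{\left(11 \right)} + K = 101 \cdot 2 \cdot 11 \left(-8 + 11\right) - \frac{167}{6} = 101 \cdot 2 \cdot 11 \cdot 3 - \frac{167}{6} = 101 \cdot 66 - \frac{167}{6} = 6666 - \frac{167}{6} = \frac{39829}{6}$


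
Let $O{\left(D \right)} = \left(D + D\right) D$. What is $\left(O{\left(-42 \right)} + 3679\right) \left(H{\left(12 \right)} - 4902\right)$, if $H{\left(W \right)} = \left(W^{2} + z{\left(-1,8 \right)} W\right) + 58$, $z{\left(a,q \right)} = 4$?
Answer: $-33526964$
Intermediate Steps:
$O{\left(D \right)} = 2 D^{2}$ ($O{\left(D \right)} = 2 D D = 2 D^{2}$)
$H{\left(W \right)} = 58 + W^{2} + 4 W$ ($H{\left(W \right)} = \left(W^{2} + 4 W\right) + 58 = 58 + W^{2} + 4 W$)
$\left(O{\left(-42 \right)} + 3679\right) \left(H{\left(12 \right)} - 4902\right) = \left(2 \left(-42\right)^{2} + 3679\right) \left(\left(58 + 12^{2} + 4 \cdot 12\right) - 4902\right) = \left(2 \cdot 1764 + 3679\right) \left(\left(58 + 144 + 48\right) - 4902\right) = \left(3528 + 3679\right) \left(250 - 4902\right) = 7207 \left(-4652\right) = -33526964$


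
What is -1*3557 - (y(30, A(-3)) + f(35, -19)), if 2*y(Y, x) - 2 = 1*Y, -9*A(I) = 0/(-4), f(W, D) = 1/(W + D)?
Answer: -57169/16 ≈ -3573.1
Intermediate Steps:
f(W, D) = 1/(D + W)
A(I) = 0 (A(I) = -0/(-4) = -0*(-1)/4 = -⅑*0 = 0)
y(Y, x) = 1 + Y/2 (y(Y, x) = 1 + (1*Y)/2 = 1 + Y/2)
-1*3557 - (y(30, A(-3)) + f(35, -19)) = -1*3557 - ((1 + (½)*30) + 1/(-19 + 35)) = -3557 - ((1 + 15) + 1/16) = -3557 - (16 + 1/16) = -3557 - 1*257/16 = -3557 - 257/16 = -57169/16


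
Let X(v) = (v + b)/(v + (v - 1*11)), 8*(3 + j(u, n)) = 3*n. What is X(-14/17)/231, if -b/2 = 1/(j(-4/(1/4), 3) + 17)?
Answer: 1966/6009465 ≈ 0.00032715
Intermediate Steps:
j(u, n) = -3 + 3*n/8 (j(u, n) = -3 + (3*n)/8 = -3 + 3*n/8)
b = -16/121 (b = -2/((-3 + (3/8)*3) + 17) = -2/((-3 + 9/8) + 17) = -2/(-15/8 + 17) = -2/121/8 = -2*8/121 = -16/121 ≈ -0.13223)
X(v) = (-16/121 + v)/(-11 + 2*v) (X(v) = (v - 16/121)/(v + (v - 1*11)) = (-16/121 + v)/(v + (v - 11)) = (-16/121 + v)/(v + (-11 + v)) = (-16/121 + v)/(-11 + 2*v))
X(-14/17)/231 = ((-16 + 121*(-14/17))/(121*(-11 + 2*(-14/17))))/231 = ((-16 + 121*(-14*1/17))/(121*(-11 + 2*(-14*1/17))))*(1/231) = ((-16 + 121*(-14/17))/(121*(-11 + 2*(-14/17))))*(1/231) = ((-16 - 1694/17)/(121*(-11 - 28/17)))*(1/231) = ((1/121)*(-1966/17)/(-215/17))*(1/231) = ((1/121)*(-17/215)*(-1966/17))*(1/231) = (1966/26015)*(1/231) = 1966/6009465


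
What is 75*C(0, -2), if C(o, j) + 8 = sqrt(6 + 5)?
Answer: -600 + 75*sqrt(11) ≈ -351.25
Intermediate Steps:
C(o, j) = -8 + sqrt(11) (C(o, j) = -8 + sqrt(6 + 5) = -8 + sqrt(11))
75*C(0, -2) = 75*(-8 + sqrt(11)) = -600 + 75*sqrt(11)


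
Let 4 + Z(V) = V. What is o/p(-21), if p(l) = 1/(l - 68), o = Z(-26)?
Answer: 2670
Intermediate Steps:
Z(V) = -4 + V
o = -30 (o = -4 - 26 = -30)
p(l) = 1/(-68 + l)
o/p(-21) = -30/(1/(-68 - 21)) = -30/(1/(-89)) = -30/(-1/89) = -30*(-89) = 2670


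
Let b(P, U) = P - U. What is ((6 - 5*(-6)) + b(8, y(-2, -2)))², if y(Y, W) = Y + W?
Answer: 2304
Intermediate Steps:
y(Y, W) = W + Y
((6 - 5*(-6)) + b(8, y(-2, -2)))² = ((6 - 5*(-6)) + (8 - (-2 - 2)))² = ((6 + 30) + (8 - 1*(-4)))² = (36 + (8 + 4))² = (36 + 12)² = 48² = 2304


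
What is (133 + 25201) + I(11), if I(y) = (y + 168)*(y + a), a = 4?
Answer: 28019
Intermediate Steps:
I(y) = (4 + y)*(168 + y) (I(y) = (y + 168)*(y + 4) = (168 + y)*(4 + y) = (4 + y)*(168 + y))
(133 + 25201) + I(11) = (133 + 25201) + (672 + 11**2 + 172*11) = 25334 + (672 + 121 + 1892) = 25334 + 2685 = 28019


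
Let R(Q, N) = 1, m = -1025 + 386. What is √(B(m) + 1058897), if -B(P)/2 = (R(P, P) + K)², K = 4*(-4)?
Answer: 13*√6263 ≈ 1028.8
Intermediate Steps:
m = -639
K = -16
B(P) = -450 (B(P) = -2*(1 - 16)² = -2*(-15)² = -2*225 = -450)
√(B(m) + 1058897) = √(-450 + 1058897) = √1058447 = 13*√6263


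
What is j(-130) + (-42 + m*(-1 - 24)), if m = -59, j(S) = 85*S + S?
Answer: -9747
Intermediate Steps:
j(S) = 86*S
j(-130) + (-42 + m*(-1 - 24)) = 86*(-130) + (-42 - 59*(-1 - 24)) = -11180 + (-42 - 59*(-25)) = -11180 + (-42 + 1475) = -11180 + 1433 = -9747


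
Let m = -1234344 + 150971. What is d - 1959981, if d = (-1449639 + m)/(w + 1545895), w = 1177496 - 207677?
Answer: -2465377087223/1257857 ≈ -1.9600e+6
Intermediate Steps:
m = -1083373
w = 969819
d = -1266506/1257857 (d = (-1449639 - 1083373)/(969819 + 1545895) = -2533012/2515714 = -2533012*1/2515714 = -1266506/1257857 ≈ -1.0069)
d - 1959981 = -1266506/1257857 - 1959981 = -2465377087223/1257857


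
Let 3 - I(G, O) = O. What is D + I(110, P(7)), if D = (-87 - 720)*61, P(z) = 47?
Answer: -49271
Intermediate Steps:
I(G, O) = 3 - O
D = -49227 (D = -807*61 = -49227)
D + I(110, P(7)) = -49227 + (3 - 1*47) = -49227 + (3 - 47) = -49227 - 44 = -49271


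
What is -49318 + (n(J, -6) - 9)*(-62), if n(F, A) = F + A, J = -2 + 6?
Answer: -48636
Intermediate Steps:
J = 4
n(F, A) = A + F
-49318 + (n(J, -6) - 9)*(-62) = -49318 + ((-6 + 4) - 9)*(-62) = -49318 + (-2 - 9)*(-62) = -49318 - 11*(-62) = -49318 + 682 = -48636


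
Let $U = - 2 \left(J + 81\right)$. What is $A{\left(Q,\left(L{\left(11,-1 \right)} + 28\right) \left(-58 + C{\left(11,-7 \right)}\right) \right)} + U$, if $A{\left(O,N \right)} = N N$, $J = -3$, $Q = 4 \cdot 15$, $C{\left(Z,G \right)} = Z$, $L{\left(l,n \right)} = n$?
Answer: $1610205$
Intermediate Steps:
$Q = 60$
$A{\left(O,N \right)} = N^{2}$
$U = -156$ ($U = - 2 \left(-3 + 81\right) = \left(-2\right) 78 = -156$)
$A{\left(Q,\left(L{\left(11,-1 \right)} + 28\right) \left(-58 + C{\left(11,-7 \right)}\right) \right)} + U = \left(\left(-1 + 28\right) \left(-58 + 11\right)\right)^{2} - 156 = \left(27 \left(-47\right)\right)^{2} - 156 = \left(-1269\right)^{2} - 156 = 1610361 - 156 = 1610205$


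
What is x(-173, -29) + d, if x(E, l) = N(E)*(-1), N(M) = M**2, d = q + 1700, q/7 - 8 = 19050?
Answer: 105177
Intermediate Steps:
q = 133406 (q = 56 + 7*19050 = 56 + 133350 = 133406)
d = 135106 (d = 133406 + 1700 = 135106)
x(E, l) = -E**2 (x(E, l) = E**2*(-1) = -E**2)
x(-173, -29) + d = -1*(-173)**2 + 135106 = -1*29929 + 135106 = -29929 + 135106 = 105177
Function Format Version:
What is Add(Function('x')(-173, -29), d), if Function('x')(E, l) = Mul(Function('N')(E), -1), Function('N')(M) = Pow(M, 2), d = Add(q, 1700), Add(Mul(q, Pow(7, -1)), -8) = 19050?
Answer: 105177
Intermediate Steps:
q = 133406 (q = Add(56, Mul(7, 19050)) = Add(56, 133350) = 133406)
d = 135106 (d = Add(133406, 1700) = 135106)
Function('x')(E, l) = Mul(-1, Pow(E, 2)) (Function('x')(E, l) = Mul(Pow(E, 2), -1) = Mul(-1, Pow(E, 2)))
Add(Function('x')(-173, -29), d) = Add(Mul(-1, Pow(-173, 2)), 135106) = Add(Mul(-1, 29929), 135106) = Add(-29929, 135106) = 105177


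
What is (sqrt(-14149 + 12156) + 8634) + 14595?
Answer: 23229 + I*sqrt(1993) ≈ 23229.0 + 44.643*I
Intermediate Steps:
(sqrt(-14149 + 12156) + 8634) + 14595 = (sqrt(-1993) + 8634) + 14595 = (I*sqrt(1993) + 8634) + 14595 = (8634 + I*sqrt(1993)) + 14595 = 23229 + I*sqrt(1993)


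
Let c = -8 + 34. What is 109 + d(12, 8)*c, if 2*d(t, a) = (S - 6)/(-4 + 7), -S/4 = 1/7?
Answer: 1691/21 ≈ 80.524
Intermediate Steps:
S = -4/7 ≈ -0.57143
d(t, a) = -23/21 (d(t, a) = ((-4/7 - 6)/(-4 + 7))/2 = (-46/7/3)/2 = (-46/7*1/3)/2 = (1/2)*(-46/21) = -23/21)
c = 26
109 + d(12, 8)*c = 109 - 23/21*26 = 109 - 598/21 = 1691/21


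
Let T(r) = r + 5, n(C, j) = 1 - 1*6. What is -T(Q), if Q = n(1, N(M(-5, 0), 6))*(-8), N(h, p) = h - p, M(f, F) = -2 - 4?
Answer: -45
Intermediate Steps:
M(f, F) = -6
n(C, j) = -5 (n(C, j) = 1 - 6 = -5)
Q = 40 (Q = -5*(-8) = 40)
T(r) = 5 + r
-T(Q) = -(5 + 40) = -1*45 = -45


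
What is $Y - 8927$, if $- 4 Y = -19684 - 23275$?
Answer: $\frac{7251}{4} \approx 1812.8$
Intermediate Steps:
$Y = \frac{42959}{4}$ ($Y = - \frac{-19684 - 23275}{4} = \left(- \frac{1}{4}\right) \left(-42959\right) = \frac{42959}{4} \approx 10740.0$)
$Y - 8927 = \frac{42959}{4} - 8927 = \frac{7251}{4}$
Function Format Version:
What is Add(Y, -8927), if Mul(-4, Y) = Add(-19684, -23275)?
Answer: Rational(7251, 4) ≈ 1812.8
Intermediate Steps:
Y = Rational(42959, 4) (Y = Mul(Rational(-1, 4), Add(-19684, -23275)) = Mul(Rational(-1, 4), -42959) = Rational(42959, 4) ≈ 10740.)
Add(Y, -8927) = Add(Rational(42959, 4), -8927) = Rational(7251, 4)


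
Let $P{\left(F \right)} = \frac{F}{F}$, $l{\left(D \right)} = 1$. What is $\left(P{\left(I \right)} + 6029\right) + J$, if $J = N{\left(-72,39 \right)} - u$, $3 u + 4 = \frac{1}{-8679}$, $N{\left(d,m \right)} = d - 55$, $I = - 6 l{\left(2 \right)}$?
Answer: $\frac{153731128}{26037} \approx 5904.3$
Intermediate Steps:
$I = -6$ ($I = \left(-6\right) 1 = -6$)
$N{\left(d,m \right)} = -55 + d$ ($N{\left(d,m \right)} = d - 55 = -55 + d$)
$u = - \frac{34717}{26037}$ ($u = - \frac{4}{3} + \frac{1}{3 \left(-8679\right)} = - \frac{4}{3} + \frac{1}{3} \left(- \frac{1}{8679}\right) = - \frac{4}{3} - \frac{1}{26037} = - \frac{34717}{26037} \approx -1.3334$)
$J = - \frac{3271982}{26037}$ ($J = \left(-55 - 72\right) - - \frac{34717}{26037} = -127 + \frac{34717}{26037} = - \frac{3271982}{26037} \approx -125.67$)
$P{\left(F \right)} = 1$
$\left(P{\left(I \right)} + 6029\right) + J = \left(1 + 6029\right) - \frac{3271982}{26037} = 6030 - \frac{3271982}{26037} = \frac{153731128}{26037}$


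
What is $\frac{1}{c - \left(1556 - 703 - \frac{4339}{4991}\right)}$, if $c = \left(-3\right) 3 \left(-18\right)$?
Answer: $- \frac{4991}{3444442} \approx -0.001449$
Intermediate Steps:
$c = 162$ ($c = \left(-9\right) \left(-18\right) = 162$)
$\frac{1}{c - \left(1556 - 703 - \frac{4339}{4991}\right)} = \frac{1}{162 - \left(1556 - 703 - \frac{4339}{4991}\right)} = \frac{1}{162 - \frac{4252984}{4991}} = \frac{1}{- \frac{3444442}{4991}} = - \frac{4991}{3444442}$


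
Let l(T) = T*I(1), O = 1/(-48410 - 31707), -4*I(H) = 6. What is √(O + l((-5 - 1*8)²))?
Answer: I*√6508596281114/160234 ≈ 15.922*I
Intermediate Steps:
I(H) = -3/2 (I(H) = -¼*6 = -3/2)
O = -1/80117 (O = 1/(-80117) = -1/80117 ≈ -1.2482e-5)
l(T) = -3*T/2 (l(T) = T*(-3/2) = -3*T/2)
√(O + l((-5 - 1*8)²)) = √(-1/80117 - 3*(-5 - 1*8)²/2) = √(-1/80117 - 3*(-5 - 8)²/2) = √(-1/80117 - 3/2*(-13)²) = √(-1/80117 - 3/2*169) = √(-1/80117 - 507/2) = √(-40619321/160234) = I*√6508596281114/160234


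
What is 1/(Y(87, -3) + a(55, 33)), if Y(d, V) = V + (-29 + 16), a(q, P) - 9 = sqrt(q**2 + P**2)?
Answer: 7/4065 + 11*sqrt(34)/4065 ≈ 0.017501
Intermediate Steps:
a(q, P) = 9 + sqrt(P**2 + q**2) (a(q, P) = 9 + sqrt(q**2 + P**2) = 9 + sqrt(P**2 + q**2))
Y(d, V) = -13 + V (Y(d, V) = V - 13 = -13 + V)
1/(Y(87, -3) + a(55, 33)) = 1/((-13 - 3) + (9 + sqrt(33**2 + 55**2))) = 1/(-16 + (9 + sqrt(1089 + 3025))) = 1/(-16 + (9 + sqrt(4114))) = 1/(-16 + (9 + 11*sqrt(34))) = 1/(-7 + 11*sqrt(34))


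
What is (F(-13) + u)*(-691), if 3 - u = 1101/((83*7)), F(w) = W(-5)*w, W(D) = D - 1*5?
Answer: -52634852/581 ≈ -90594.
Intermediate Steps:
W(D) = -5 + D (W(D) = D - 5 = -5 + D)
F(w) = -10*w (F(w) = (-5 - 5)*w = -10*w)
u = 642/581 (u = 3 - 1101/(83*7) = 3 - 1101/581 = 642/581 ≈ 1.1050)
(F(-13) + u)*(-691) = (-10*(-13) + 642/581)*(-691) = (130 + 642/581)*(-691) = (76172/581)*(-691) = -52634852/581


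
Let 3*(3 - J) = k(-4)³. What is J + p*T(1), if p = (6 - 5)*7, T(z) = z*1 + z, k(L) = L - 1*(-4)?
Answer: 17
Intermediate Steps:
k(L) = 4 + L (k(L) = L + 4 = 4 + L)
T(z) = 2*z (T(z) = z + z = 2*z)
p = 7 (p = 1*7 = 7)
J = 3 (J = 3 - (4 - 4)³/3 = 3 - ⅓*0³ = 3 - ⅓*0 = 3 + 0 = 3)
J + p*T(1) = 3 + 7*(2*1) = 3 + 7*2 = 3 + 14 = 17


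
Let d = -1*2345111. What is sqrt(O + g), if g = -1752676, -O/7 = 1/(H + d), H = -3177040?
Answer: I*sqrt(53446367766723454419)/5522151 ≈ 1323.9*I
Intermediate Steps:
d = -2345111
O = 7/5522151 (O = -7/(-3177040 - 2345111) = -7/(-5522151) = -7*(-1/5522151) = 7/5522151 ≈ 1.2676e-6)
sqrt(O + g) = sqrt(7/5522151 - 1752676) = sqrt(-9678541526069/5522151) = I*sqrt(53446367766723454419)/5522151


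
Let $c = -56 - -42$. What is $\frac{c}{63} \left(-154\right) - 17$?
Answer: $\frac{155}{9} \approx 17.222$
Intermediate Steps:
$c = -14$ ($c = -56 + 42 = -14$)
$\frac{c}{63} \left(-154\right) - 17 = - \frac{14}{63} \left(-154\right) - 17 = \left(-14\right) \frac{1}{63} \left(-154\right) - 17 = \left(- \frac{2}{9}\right) \left(-154\right) - 17 = \frac{308}{9} - 17 = \frac{155}{9}$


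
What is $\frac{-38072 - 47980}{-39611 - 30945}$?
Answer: $\frac{21513}{17639} \approx 1.2196$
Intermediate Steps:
$\frac{-38072 - 47980}{-39611 - 30945} = - \frac{86052}{-70556} = \left(-86052\right) \left(- \frac{1}{70556}\right) = \frac{21513}{17639}$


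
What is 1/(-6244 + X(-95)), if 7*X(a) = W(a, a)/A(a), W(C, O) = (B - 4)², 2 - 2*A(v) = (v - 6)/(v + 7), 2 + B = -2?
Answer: -525/3266836 ≈ -0.00016071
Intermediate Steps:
B = -4 (B = -2 - 2 = -4)
A(v) = 1 - (-6 + v)/(2*(7 + v)) (A(v) = 1 - (v - 6)/(2*(v + 7)) = 1 - (-6 + v)/(2*(7 + v)))
W(C, O) = 64 (W(C, O) = (-4 - 4)² = (-8)² = 64)
X(a) = 128*(7 + a)/(7*(20 + a)) (X(a) = (64/(((20 + a)/(2*(7 + a)))))/7 = (64*(2*(7 + a)/(20 + a)))/7 = (128*(7 + a)/(20 + a))/7 = 128*(7 + a)/(7*(20 + a)))
1/(-6244 + X(-95)) = 1/(-6244 + 128*(7 - 95)/(7*(20 - 95))) = 1/(-6244 + (128/7)*(-88)/(-75)) = 1/(-6244 + (128/7)*(-1/75)*(-88)) = 1/(-6244 + 11264/525) = 1/(-3266836/525) = -525/3266836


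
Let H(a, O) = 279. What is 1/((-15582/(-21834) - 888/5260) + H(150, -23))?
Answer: 4785285/1337701712 ≈ 0.0035772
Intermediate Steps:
1/((-15582/(-21834) - 888/5260) + H(150, -23)) = 1/((-15582/(-21834) - 888/5260) + 279) = 1/((-15582*(-1/21834) - 888*1/5260) + 279) = 1/((2597/3639 - 222/1315) + 279) = 1/(2607197/4785285 + 279) = 1/(1337701712/4785285) = 4785285/1337701712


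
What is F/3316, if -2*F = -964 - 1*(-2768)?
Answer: -451/1658 ≈ -0.27201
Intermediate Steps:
F = -902 (F = -(-964 - 1*(-2768))/2 = -(-964 + 2768)/2 = -½*1804 = -902)
F/3316 = -902/3316 = -902*1/3316 = -451/1658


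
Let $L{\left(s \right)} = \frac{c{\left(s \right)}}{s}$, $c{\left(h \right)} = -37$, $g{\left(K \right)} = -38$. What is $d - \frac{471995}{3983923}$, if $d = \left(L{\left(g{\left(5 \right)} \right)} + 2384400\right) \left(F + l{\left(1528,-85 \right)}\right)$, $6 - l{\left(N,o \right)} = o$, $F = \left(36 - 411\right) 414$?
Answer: $- \frac{56008094183501010219}{151389074} \approx -3.6996 \cdot 10^{11}$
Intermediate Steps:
$F = -155250$ ($F = \left(-375\right) 414 = -155250$)
$l{\left(N,o \right)} = 6 - o$
$L{\left(s \right)} = - \frac{37}{s}$
$d = - \frac{14058528285683}{38}$ ($d = \left(- \frac{37}{-38} + 2384400\right) \left(-155250 + \left(6 - -85\right)\right) = \left(\left(-37\right) \left(- \frac{1}{38}\right) + 2384400\right) \left(-155250 + \left(6 + 85\right)\right) = \left(\frac{37}{38} + 2384400\right) \left(-155250 + 91\right) = \frac{90607237}{38} \left(-155159\right) = - \frac{14058528285683}{38} \approx -3.6996 \cdot 10^{11}$)
$d - \frac{471995}{3983923} = - \frac{14058528285683}{38} - \frac{471995}{3983923} = - \frac{56008094183501010219}{151389074}$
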